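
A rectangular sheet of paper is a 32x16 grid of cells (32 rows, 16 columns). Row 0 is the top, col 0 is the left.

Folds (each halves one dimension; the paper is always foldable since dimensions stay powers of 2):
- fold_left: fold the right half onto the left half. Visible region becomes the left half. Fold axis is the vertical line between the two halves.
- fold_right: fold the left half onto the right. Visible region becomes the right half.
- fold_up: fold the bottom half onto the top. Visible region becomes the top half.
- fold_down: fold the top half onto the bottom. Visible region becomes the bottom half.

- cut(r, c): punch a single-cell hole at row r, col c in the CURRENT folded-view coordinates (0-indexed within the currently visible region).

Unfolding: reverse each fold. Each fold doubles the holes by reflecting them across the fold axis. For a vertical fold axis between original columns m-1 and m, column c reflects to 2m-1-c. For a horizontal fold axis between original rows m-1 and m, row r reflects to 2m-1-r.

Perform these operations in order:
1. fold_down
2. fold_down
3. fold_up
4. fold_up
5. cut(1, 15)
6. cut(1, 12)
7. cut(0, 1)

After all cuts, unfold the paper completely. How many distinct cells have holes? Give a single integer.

Op 1 fold_down: fold axis h@16; visible region now rows[16,32) x cols[0,16) = 16x16
Op 2 fold_down: fold axis h@24; visible region now rows[24,32) x cols[0,16) = 8x16
Op 3 fold_up: fold axis h@28; visible region now rows[24,28) x cols[0,16) = 4x16
Op 4 fold_up: fold axis h@26; visible region now rows[24,26) x cols[0,16) = 2x16
Op 5 cut(1, 15): punch at orig (25,15); cuts so far [(25, 15)]; region rows[24,26) x cols[0,16) = 2x16
Op 6 cut(1, 12): punch at orig (25,12); cuts so far [(25, 12), (25, 15)]; region rows[24,26) x cols[0,16) = 2x16
Op 7 cut(0, 1): punch at orig (24,1); cuts so far [(24, 1), (25, 12), (25, 15)]; region rows[24,26) x cols[0,16) = 2x16
Unfold 1 (reflect across h@26): 6 holes -> [(24, 1), (25, 12), (25, 15), (26, 12), (26, 15), (27, 1)]
Unfold 2 (reflect across h@28): 12 holes -> [(24, 1), (25, 12), (25, 15), (26, 12), (26, 15), (27, 1), (28, 1), (29, 12), (29, 15), (30, 12), (30, 15), (31, 1)]
Unfold 3 (reflect across h@24): 24 holes -> [(16, 1), (17, 12), (17, 15), (18, 12), (18, 15), (19, 1), (20, 1), (21, 12), (21, 15), (22, 12), (22, 15), (23, 1), (24, 1), (25, 12), (25, 15), (26, 12), (26, 15), (27, 1), (28, 1), (29, 12), (29, 15), (30, 12), (30, 15), (31, 1)]
Unfold 4 (reflect across h@16): 48 holes -> [(0, 1), (1, 12), (1, 15), (2, 12), (2, 15), (3, 1), (4, 1), (5, 12), (5, 15), (6, 12), (6, 15), (7, 1), (8, 1), (9, 12), (9, 15), (10, 12), (10, 15), (11, 1), (12, 1), (13, 12), (13, 15), (14, 12), (14, 15), (15, 1), (16, 1), (17, 12), (17, 15), (18, 12), (18, 15), (19, 1), (20, 1), (21, 12), (21, 15), (22, 12), (22, 15), (23, 1), (24, 1), (25, 12), (25, 15), (26, 12), (26, 15), (27, 1), (28, 1), (29, 12), (29, 15), (30, 12), (30, 15), (31, 1)]

Answer: 48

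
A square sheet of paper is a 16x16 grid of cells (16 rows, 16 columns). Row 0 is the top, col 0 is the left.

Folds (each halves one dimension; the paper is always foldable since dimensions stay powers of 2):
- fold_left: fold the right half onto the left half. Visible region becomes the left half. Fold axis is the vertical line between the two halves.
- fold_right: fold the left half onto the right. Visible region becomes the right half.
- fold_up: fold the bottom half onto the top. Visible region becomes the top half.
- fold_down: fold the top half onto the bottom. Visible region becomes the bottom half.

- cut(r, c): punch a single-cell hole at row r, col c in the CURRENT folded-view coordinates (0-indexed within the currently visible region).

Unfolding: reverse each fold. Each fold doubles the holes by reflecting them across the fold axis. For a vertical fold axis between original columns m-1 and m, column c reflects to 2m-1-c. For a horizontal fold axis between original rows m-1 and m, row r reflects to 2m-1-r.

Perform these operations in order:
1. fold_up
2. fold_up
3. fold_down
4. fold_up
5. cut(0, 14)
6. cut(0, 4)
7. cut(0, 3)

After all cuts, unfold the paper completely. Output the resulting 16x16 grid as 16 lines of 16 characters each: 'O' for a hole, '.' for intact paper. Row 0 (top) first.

Answer: ...OO.........O.
...OO.........O.
...OO.........O.
...OO.........O.
...OO.........O.
...OO.........O.
...OO.........O.
...OO.........O.
...OO.........O.
...OO.........O.
...OO.........O.
...OO.........O.
...OO.........O.
...OO.........O.
...OO.........O.
...OO.........O.

Derivation:
Op 1 fold_up: fold axis h@8; visible region now rows[0,8) x cols[0,16) = 8x16
Op 2 fold_up: fold axis h@4; visible region now rows[0,4) x cols[0,16) = 4x16
Op 3 fold_down: fold axis h@2; visible region now rows[2,4) x cols[0,16) = 2x16
Op 4 fold_up: fold axis h@3; visible region now rows[2,3) x cols[0,16) = 1x16
Op 5 cut(0, 14): punch at orig (2,14); cuts so far [(2, 14)]; region rows[2,3) x cols[0,16) = 1x16
Op 6 cut(0, 4): punch at orig (2,4); cuts so far [(2, 4), (2, 14)]; region rows[2,3) x cols[0,16) = 1x16
Op 7 cut(0, 3): punch at orig (2,3); cuts so far [(2, 3), (2, 4), (2, 14)]; region rows[2,3) x cols[0,16) = 1x16
Unfold 1 (reflect across h@3): 6 holes -> [(2, 3), (2, 4), (2, 14), (3, 3), (3, 4), (3, 14)]
Unfold 2 (reflect across h@2): 12 holes -> [(0, 3), (0, 4), (0, 14), (1, 3), (1, 4), (1, 14), (2, 3), (2, 4), (2, 14), (3, 3), (3, 4), (3, 14)]
Unfold 3 (reflect across h@4): 24 holes -> [(0, 3), (0, 4), (0, 14), (1, 3), (1, 4), (1, 14), (2, 3), (2, 4), (2, 14), (3, 3), (3, 4), (3, 14), (4, 3), (4, 4), (4, 14), (5, 3), (5, 4), (5, 14), (6, 3), (6, 4), (6, 14), (7, 3), (7, 4), (7, 14)]
Unfold 4 (reflect across h@8): 48 holes -> [(0, 3), (0, 4), (0, 14), (1, 3), (1, 4), (1, 14), (2, 3), (2, 4), (2, 14), (3, 3), (3, 4), (3, 14), (4, 3), (4, 4), (4, 14), (5, 3), (5, 4), (5, 14), (6, 3), (6, 4), (6, 14), (7, 3), (7, 4), (7, 14), (8, 3), (8, 4), (8, 14), (9, 3), (9, 4), (9, 14), (10, 3), (10, 4), (10, 14), (11, 3), (11, 4), (11, 14), (12, 3), (12, 4), (12, 14), (13, 3), (13, 4), (13, 14), (14, 3), (14, 4), (14, 14), (15, 3), (15, 4), (15, 14)]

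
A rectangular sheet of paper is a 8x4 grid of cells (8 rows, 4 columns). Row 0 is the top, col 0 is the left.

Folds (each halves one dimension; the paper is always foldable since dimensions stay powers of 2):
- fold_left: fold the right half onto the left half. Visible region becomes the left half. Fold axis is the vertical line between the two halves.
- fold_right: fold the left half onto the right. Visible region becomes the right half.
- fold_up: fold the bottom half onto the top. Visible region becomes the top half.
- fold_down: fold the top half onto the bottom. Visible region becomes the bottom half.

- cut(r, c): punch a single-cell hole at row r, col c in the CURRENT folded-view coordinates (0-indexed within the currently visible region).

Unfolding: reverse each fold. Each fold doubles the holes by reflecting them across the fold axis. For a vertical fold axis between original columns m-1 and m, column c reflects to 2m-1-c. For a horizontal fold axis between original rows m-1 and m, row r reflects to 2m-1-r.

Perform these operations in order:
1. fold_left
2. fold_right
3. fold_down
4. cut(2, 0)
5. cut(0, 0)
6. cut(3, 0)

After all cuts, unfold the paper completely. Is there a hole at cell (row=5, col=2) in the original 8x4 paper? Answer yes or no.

Op 1 fold_left: fold axis v@2; visible region now rows[0,8) x cols[0,2) = 8x2
Op 2 fold_right: fold axis v@1; visible region now rows[0,8) x cols[1,2) = 8x1
Op 3 fold_down: fold axis h@4; visible region now rows[4,8) x cols[1,2) = 4x1
Op 4 cut(2, 0): punch at orig (6,1); cuts so far [(6, 1)]; region rows[4,8) x cols[1,2) = 4x1
Op 5 cut(0, 0): punch at orig (4,1); cuts so far [(4, 1), (6, 1)]; region rows[4,8) x cols[1,2) = 4x1
Op 6 cut(3, 0): punch at orig (7,1); cuts so far [(4, 1), (6, 1), (7, 1)]; region rows[4,8) x cols[1,2) = 4x1
Unfold 1 (reflect across h@4): 6 holes -> [(0, 1), (1, 1), (3, 1), (4, 1), (6, 1), (7, 1)]
Unfold 2 (reflect across v@1): 12 holes -> [(0, 0), (0, 1), (1, 0), (1, 1), (3, 0), (3, 1), (4, 0), (4, 1), (6, 0), (6, 1), (7, 0), (7, 1)]
Unfold 3 (reflect across v@2): 24 holes -> [(0, 0), (0, 1), (0, 2), (0, 3), (1, 0), (1, 1), (1, 2), (1, 3), (3, 0), (3, 1), (3, 2), (3, 3), (4, 0), (4, 1), (4, 2), (4, 3), (6, 0), (6, 1), (6, 2), (6, 3), (7, 0), (7, 1), (7, 2), (7, 3)]
Holes: [(0, 0), (0, 1), (0, 2), (0, 3), (1, 0), (1, 1), (1, 2), (1, 3), (3, 0), (3, 1), (3, 2), (3, 3), (4, 0), (4, 1), (4, 2), (4, 3), (6, 0), (6, 1), (6, 2), (6, 3), (7, 0), (7, 1), (7, 2), (7, 3)]

Answer: no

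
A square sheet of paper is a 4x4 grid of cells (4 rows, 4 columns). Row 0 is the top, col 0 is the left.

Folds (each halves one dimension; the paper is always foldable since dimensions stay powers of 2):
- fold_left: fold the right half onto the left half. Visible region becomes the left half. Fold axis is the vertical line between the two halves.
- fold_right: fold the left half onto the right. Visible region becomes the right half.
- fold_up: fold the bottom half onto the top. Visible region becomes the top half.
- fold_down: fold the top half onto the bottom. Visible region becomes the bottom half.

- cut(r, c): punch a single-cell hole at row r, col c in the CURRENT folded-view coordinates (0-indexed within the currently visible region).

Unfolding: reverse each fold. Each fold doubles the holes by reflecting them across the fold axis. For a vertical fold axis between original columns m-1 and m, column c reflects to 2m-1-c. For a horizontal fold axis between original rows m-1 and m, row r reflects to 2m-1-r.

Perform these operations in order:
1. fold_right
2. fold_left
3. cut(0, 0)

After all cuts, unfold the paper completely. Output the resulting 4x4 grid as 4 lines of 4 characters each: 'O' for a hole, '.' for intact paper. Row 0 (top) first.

Op 1 fold_right: fold axis v@2; visible region now rows[0,4) x cols[2,4) = 4x2
Op 2 fold_left: fold axis v@3; visible region now rows[0,4) x cols[2,3) = 4x1
Op 3 cut(0, 0): punch at orig (0,2); cuts so far [(0, 2)]; region rows[0,4) x cols[2,3) = 4x1
Unfold 1 (reflect across v@3): 2 holes -> [(0, 2), (0, 3)]
Unfold 2 (reflect across v@2): 4 holes -> [(0, 0), (0, 1), (0, 2), (0, 3)]

Answer: OOOO
....
....
....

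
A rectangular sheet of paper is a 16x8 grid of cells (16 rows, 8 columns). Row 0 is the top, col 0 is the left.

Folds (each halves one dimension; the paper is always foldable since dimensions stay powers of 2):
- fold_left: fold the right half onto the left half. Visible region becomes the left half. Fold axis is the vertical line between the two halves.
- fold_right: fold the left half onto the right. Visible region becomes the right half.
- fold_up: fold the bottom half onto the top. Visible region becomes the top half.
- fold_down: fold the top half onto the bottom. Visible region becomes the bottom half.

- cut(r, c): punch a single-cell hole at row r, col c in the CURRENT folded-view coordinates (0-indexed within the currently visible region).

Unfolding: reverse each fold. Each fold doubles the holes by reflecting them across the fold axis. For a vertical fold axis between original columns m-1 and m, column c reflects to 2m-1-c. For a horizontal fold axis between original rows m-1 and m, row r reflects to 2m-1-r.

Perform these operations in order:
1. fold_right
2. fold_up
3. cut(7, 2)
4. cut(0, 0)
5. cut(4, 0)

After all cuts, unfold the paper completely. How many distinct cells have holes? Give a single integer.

Answer: 12

Derivation:
Op 1 fold_right: fold axis v@4; visible region now rows[0,16) x cols[4,8) = 16x4
Op 2 fold_up: fold axis h@8; visible region now rows[0,8) x cols[4,8) = 8x4
Op 3 cut(7, 2): punch at orig (7,6); cuts so far [(7, 6)]; region rows[0,8) x cols[4,8) = 8x4
Op 4 cut(0, 0): punch at orig (0,4); cuts so far [(0, 4), (7, 6)]; region rows[0,8) x cols[4,8) = 8x4
Op 5 cut(4, 0): punch at orig (4,4); cuts so far [(0, 4), (4, 4), (7, 6)]; region rows[0,8) x cols[4,8) = 8x4
Unfold 1 (reflect across h@8): 6 holes -> [(0, 4), (4, 4), (7, 6), (8, 6), (11, 4), (15, 4)]
Unfold 2 (reflect across v@4): 12 holes -> [(0, 3), (0, 4), (4, 3), (4, 4), (7, 1), (7, 6), (8, 1), (8, 6), (11, 3), (11, 4), (15, 3), (15, 4)]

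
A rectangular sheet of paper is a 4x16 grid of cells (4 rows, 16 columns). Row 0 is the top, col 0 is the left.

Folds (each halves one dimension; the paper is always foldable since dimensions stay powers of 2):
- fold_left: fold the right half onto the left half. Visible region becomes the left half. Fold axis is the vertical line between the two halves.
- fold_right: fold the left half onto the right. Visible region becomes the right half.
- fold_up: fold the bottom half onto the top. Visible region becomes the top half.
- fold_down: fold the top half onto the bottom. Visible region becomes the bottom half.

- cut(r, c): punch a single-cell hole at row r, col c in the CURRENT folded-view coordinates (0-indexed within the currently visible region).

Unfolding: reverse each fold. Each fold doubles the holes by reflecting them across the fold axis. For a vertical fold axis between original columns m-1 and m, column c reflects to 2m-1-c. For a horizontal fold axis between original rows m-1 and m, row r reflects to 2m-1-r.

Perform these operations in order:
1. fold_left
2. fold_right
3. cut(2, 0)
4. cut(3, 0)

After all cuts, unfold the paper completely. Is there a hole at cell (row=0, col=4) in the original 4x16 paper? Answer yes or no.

Op 1 fold_left: fold axis v@8; visible region now rows[0,4) x cols[0,8) = 4x8
Op 2 fold_right: fold axis v@4; visible region now rows[0,4) x cols[4,8) = 4x4
Op 3 cut(2, 0): punch at orig (2,4); cuts so far [(2, 4)]; region rows[0,4) x cols[4,8) = 4x4
Op 4 cut(3, 0): punch at orig (3,4); cuts so far [(2, 4), (3, 4)]; region rows[0,4) x cols[4,8) = 4x4
Unfold 1 (reflect across v@4): 4 holes -> [(2, 3), (2, 4), (3, 3), (3, 4)]
Unfold 2 (reflect across v@8): 8 holes -> [(2, 3), (2, 4), (2, 11), (2, 12), (3, 3), (3, 4), (3, 11), (3, 12)]
Holes: [(2, 3), (2, 4), (2, 11), (2, 12), (3, 3), (3, 4), (3, 11), (3, 12)]

Answer: no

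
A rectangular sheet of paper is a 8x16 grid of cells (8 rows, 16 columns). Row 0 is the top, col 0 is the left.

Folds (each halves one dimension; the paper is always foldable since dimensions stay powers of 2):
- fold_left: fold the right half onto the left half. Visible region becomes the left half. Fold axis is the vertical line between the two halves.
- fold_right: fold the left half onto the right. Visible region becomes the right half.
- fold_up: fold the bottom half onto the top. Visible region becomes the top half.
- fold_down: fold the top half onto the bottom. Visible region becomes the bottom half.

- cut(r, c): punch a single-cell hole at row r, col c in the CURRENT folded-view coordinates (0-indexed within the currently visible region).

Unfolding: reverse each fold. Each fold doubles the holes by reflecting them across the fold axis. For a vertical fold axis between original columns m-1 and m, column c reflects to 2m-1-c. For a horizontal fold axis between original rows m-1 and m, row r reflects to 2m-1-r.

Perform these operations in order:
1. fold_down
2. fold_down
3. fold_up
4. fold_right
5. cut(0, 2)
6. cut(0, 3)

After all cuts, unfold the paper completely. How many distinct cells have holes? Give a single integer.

Op 1 fold_down: fold axis h@4; visible region now rows[4,8) x cols[0,16) = 4x16
Op 2 fold_down: fold axis h@6; visible region now rows[6,8) x cols[0,16) = 2x16
Op 3 fold_up: fold axis h@7; visible region now rows[6,7) x cols[0,16) = 1x16
Op 4 fold_right: fold axis v@8; visible region now rows[6,7) x cols[8,16) = 1x8
Op 5 cut(0, 2): punch at orig (6,10); cuts so far [(6, 10)]; region rows[6,7) x cols[8,16) = 1x8
Op 6 cut(0, 3): punch at orig (6,11); cuts so far [(6, 10), (6, 11)]; region rows[6,7) x cols[8,16) = 1x8
Unfold 1 (reflect across v@8): 4 holes -> [(6, 4), (6, 5), (6, 10), (6, 11)]
Unfold 2 (reflect across h@7): 8 holes -> [(6, 4), (6, 5), (6, 10), (6, 11), (7, 4), (7, 5), (7, 10), (7, 11)]
Unfold 3 (reflect across h@6): 16 holes -> [(4, 4), (4, 5), (4, 10), (4, 11), (5, 4), (5, 5), (5, 10), (5, 11), (6, 4), (6, 5), (6, 10), (6, 11), (7, 4), (7, 5), (7, 10), (7, 11)]
Unfold 4 (reflect across h@4): 32 holes -> [(0, 4), (0, 5), (0, 10), (0, 11), (1, 4), (1, 5), (1, 10), (1, 11), (2, 4), (2, 5), (2, 10), (2, 11), (3, 4), (3, 5), (3, 10), (3, 11), (4, 4), (4, 5), (4, 10), (4, 11), (5, 4), (5, 5), (5, 10), (5, 11), (6, 4), (6, 5), (6, 10), (6, 11), (7, 4), (7, 5), (7, 10), (7, 11)]

Answer: 32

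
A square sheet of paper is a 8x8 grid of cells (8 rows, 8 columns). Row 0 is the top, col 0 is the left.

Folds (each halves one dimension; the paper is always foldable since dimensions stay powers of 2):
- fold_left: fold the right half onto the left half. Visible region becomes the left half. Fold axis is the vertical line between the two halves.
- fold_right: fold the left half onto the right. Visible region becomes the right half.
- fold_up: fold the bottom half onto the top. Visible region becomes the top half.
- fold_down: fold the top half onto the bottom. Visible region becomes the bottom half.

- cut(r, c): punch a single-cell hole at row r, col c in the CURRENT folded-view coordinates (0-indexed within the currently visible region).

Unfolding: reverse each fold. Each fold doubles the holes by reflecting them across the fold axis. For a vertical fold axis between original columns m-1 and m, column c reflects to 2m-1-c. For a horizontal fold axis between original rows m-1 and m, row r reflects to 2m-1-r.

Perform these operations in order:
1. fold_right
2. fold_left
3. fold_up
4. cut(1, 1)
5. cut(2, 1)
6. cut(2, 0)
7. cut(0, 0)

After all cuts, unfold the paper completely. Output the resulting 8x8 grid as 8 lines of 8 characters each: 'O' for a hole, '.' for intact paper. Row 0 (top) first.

Op 1 fold_right: fold axis v@4; visible region now rows[0,8) x cols[4,8) = 8x4
Op 2 fold_left: fold axis v@6; visible region now rows[0,8) x cols[4,6) = 8x2
Op 3 fold_up: fold axis h@4; visible region now rows[0,4) x cols[4,6) = 4x2
Op 4 cut(1, 1): punch at orig (1,5); cuts so far [(1, 5)]; region rows[0,4) x cols[4,6) = 4x2
Op 5 cut(2, 1): punch at orig (2,5); cuts so far [(1, 5), (2, 5)]; region rows[0,4) x cols[4,6) = 4x2
Op 6 cut(2, 0): punch at orig (2,4); cuts so far [(1, 5), (2, 4), (2, 5)]; region rows[0,4) x cols[4,6) = 4x2
Op 7 cut(0, 0): punch at orig (0,4); cuts so far [(0, 4), (1, 5), (2, 4), (2, 5)]; region rows[0,4) x cols[4,6) = 4x2
Unfold 1 (reflect across h@4): 8 holes -> [(0, 4), (1, 5), (2, 4), (2, 5), (5, 4), (5, 5), (6, 5), (7, 4)]
Unfold 2 (reflect across v@6): 16 holes -> [(0, 4), (0, 7), (1, 5), (1, 6), (2, 4), (2, 5), (2, 6), (2, 7), (5, 4), (5, 5), (5, 6), (5, 7), (6, 5), (6, 6), (7, 4), (7, 7)]
Unfold 3 (reflect across v@4): 32 holes -> [(0, 0), (0, 3), (0, 4), (0, 7), (1, 1), (1, 2), (1, 5), (1, 6), (2, 0), (2, 1), (2, 2), (2, 3), (2, 4), (2, 5), (2, 6), (2, 7), (5, 0), (5, 1), (5, 2), (5, 3), (5, 4), (5, 5), (5, 6), (5, 7), (6, 1), (6, 2), (6, 5), (6, 6), (7, 0), (7, 3), (7, 4), (7, 7)]

Answer: O..OO..O
.OO..OO.
OOOOOOOO
........
........
OOOOOOOO
.OO..OO.
O..OO..O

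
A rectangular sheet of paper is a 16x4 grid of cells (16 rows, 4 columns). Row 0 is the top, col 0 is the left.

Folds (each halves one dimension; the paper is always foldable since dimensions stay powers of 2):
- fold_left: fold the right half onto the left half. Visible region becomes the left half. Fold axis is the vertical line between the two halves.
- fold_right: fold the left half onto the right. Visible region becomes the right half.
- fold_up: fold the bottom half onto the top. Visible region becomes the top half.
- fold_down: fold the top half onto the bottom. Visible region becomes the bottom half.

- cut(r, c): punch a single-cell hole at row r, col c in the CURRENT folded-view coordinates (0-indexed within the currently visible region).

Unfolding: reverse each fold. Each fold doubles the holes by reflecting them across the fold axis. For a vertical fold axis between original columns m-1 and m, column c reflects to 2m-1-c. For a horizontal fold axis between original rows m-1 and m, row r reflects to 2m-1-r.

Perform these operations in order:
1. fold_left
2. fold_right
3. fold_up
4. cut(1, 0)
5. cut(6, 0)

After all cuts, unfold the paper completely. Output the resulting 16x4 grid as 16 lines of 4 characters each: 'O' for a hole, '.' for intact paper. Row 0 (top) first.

Answer: ....
OOOO
....
....
....
....
OOOO
....
....
OOOO
....
....
....
....
OOOO
....

Derivation:
Op 1 fold_left: fold axis v@2; visible region now rows[0,16) x cols[0,2) = 16x2
Op 2 fold_right: fold axis v@1; visible region now rows[0,16) x cols[1,2) = 16x1
Op 3 fold_up: fold axis h@8; visible region now rows[0,8) x cols[1,2) = 8x1
Op 4 cut(1, 0): punch at orig (1,1); cuts so far [(1, 1)]; region rows[0,8) x cols[1,2) = 8x1
Op 5 cut(6, 0): punch at orig (6,1); cuts so far [(1, 1), (6, 1)]; region rows[0,8) x cols[1,2) = 8x1
Unfold 1 (reflect across h@8): 4 holes -> [(1, 1), (6, 1), (9, 1), (14, 1)]
Unfold 2 (reflect across v@1): 8 holes -> [(1, 0), (1, 1), (6, 0), (6, 1), (9, 0), (9, 1), (14, 0), (14, 1)]
Unfold 3 (reflect across v@2): 16 holes -> [(1, 0), (1, 1), (1, 2), (1, 3), (6, 0), (6, 1), (6, 2), (6, 3), (9, 0), (9, 1), (9, 2), (9, 3), (14, 0), (14, 1), (14, 2), (14, 3)]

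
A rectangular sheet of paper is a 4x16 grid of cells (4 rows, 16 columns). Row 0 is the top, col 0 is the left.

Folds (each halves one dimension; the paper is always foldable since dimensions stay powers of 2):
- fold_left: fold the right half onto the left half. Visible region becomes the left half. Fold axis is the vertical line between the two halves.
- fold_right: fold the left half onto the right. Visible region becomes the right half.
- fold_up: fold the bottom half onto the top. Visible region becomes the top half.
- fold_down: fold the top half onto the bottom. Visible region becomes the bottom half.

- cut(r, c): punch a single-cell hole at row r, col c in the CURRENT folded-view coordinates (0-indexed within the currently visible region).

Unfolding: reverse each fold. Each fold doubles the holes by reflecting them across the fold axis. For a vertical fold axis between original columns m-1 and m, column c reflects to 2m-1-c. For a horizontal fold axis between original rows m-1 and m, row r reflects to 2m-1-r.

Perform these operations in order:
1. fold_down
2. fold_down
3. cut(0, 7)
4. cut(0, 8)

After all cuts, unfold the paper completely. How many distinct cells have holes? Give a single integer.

Op 1 fold_down: fold axis h@2; visible region now rows[2,4) x cols[0,16) = 2x16
Op 2 fold_down: fold axis h@3; visible region now rows[3,4) x cols[0,16) = 1x16
Op 3 cut(0, 7): punch at orig (3,7); cuts so far [(3, 7)]; region rows[3,4) x cols[0,16) = 1x16
Op 4 cut(0, 8): punch at orig (3,8); cuts so far [(3, 7), (3, 8)]; region rows[3,4) x cols[0,16) = 1x16
Unfold 1 (reflect across h@3): 4 holes -> [(2, 7), (2, 8), (3, 7), (3, 8)]
Unfold 2 (reflect across h@2): 8 holes -> [(0, 7), (0, 8), (1, 7), (1, 8), (2, 7), (2, 8), (3, 7), (3, 8)]

Answer: 8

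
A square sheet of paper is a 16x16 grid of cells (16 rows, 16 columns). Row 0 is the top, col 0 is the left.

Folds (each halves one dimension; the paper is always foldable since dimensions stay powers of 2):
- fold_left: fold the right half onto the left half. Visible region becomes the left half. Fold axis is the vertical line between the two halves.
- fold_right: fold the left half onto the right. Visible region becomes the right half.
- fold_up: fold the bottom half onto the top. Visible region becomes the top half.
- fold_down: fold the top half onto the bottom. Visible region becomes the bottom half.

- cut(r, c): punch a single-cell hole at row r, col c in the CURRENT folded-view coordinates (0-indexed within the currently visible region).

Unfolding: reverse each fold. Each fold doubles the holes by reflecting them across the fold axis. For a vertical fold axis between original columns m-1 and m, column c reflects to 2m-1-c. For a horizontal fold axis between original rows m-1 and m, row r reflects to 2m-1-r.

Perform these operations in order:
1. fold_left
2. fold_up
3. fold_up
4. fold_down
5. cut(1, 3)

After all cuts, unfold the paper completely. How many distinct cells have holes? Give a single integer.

Op 1 fold_left: fold axis v@8; visible region now rows[0,16) x cols[0,8) = 16x8
Op 2 fold_up: fold axis h@8; visible region now rows[0,8) x cols[0,8) = 8x8
Op 3 fold_up: fold axis h@4; visible region now rows[0,4) x cols[0,8) = 4x8
Op 4 fold_down: fold axis h@2; visible region now rows[2,4) x cols[0,8) = 2x8
Op 5 cut(1, 3): punch at orig (3,3); cuts so far [(3, 3)]; region rows[2,4) x cols[0,8) = 2x8
Unfold 1 (reflect across h@2): 2 holes -> [(0, 3), (3, 3)]
Unfold 2 (reflect across h@4): 4 holes -> [(0, 3), (3, 3), (4, 3), (7, 3)]
Unfold 3 (reflect across h@8): 8 holes -> [(0, 3), (3, 3), (4, 3), (7, 3), (8, 3), (11, 3), (12, 3), (15, 3)]
Unfold 4 (reflect across v@8): 16 holes -> [(0, 3), (0, 12), (3, 3), (3, 12), (4, 3), (4, 12), (7, 3), (7, 12), (8, 3), (8, 12), (11, 3), (11, 12), (12, 3), (12, 12), (15, 3), (15, 12)]

Answer: 16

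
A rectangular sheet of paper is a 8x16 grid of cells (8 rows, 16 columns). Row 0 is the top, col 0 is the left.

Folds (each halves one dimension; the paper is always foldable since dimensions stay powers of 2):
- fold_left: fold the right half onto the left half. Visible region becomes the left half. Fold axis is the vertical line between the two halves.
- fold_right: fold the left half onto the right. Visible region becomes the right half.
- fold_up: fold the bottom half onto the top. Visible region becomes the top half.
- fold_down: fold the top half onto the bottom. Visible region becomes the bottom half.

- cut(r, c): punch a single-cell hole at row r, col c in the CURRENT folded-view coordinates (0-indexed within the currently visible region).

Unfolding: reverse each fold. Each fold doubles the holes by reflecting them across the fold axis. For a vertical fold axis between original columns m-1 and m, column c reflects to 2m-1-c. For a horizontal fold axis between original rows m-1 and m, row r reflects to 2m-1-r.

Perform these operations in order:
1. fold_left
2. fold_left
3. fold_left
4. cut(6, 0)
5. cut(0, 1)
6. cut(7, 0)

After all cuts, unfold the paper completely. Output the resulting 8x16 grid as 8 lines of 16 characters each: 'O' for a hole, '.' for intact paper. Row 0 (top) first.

Op 1 fold_left: fold axis v@8; visible region now rows[0,8) x cols[0,8) = 8x8
Op 2 fold_left: fold axis v@4; visible region now rows[0,8) x cols[0,4) = 8x4
Op 3 fold_left: fold axis v@2; visible region now rows[0,8) x cols[0,2) = 8x2
Op 4 cut(6, 0): punch at orig (6,0); cuts so far [(6, 0)]; region rows[0,8) x cols[0,2) = 8x2
Op 5 cut(0, 1): punch at orig (0,1); cuts so far [(0, 1), (6, 0)]; region rows[0,8) x cols[0,2) = 8x2
Op 6 cut(7, 0): punch at orig (7,0); cuts so far [(0, 1), (6, 0), (7, 0)]; region rows[0,8) x cols[0,2) = 8x2
Unfold 1 (reflect across v@2): 6 holes -> [(0, 1), (0, 2), (6, 0), (6, 3), (7, 0), (7, 3)]
Unfold 2 (reflect across v@4): 12 holes -> [(0, 1), (0, 2), (0, 5), (0, 6), (6, 0), (6, 3), (6, 4), (6, 7), (7, 0), (7, 3), (7, 4), (7, 7)]
Unfold 3 (reflect across v@8): 24 holes -> [(0, 1), (0, 2), (0, 5), (0, 6), (0, 9), (0, 10), (0, 13), (0, 14), (6, 0), (6, 3), (6, 4), (6, 7), (6, 8), (6, 11), (6, 12), (6, 15), (7, 0), (7, 3), (7, 4), (7, 7), (7, 8), (7, 11), (7, 12), (7, 15)]

Answer: .OO..OO..OO..OO.
................
................
................
................
................
O..OO..OO..OO..O
O..OO..OO..OO..O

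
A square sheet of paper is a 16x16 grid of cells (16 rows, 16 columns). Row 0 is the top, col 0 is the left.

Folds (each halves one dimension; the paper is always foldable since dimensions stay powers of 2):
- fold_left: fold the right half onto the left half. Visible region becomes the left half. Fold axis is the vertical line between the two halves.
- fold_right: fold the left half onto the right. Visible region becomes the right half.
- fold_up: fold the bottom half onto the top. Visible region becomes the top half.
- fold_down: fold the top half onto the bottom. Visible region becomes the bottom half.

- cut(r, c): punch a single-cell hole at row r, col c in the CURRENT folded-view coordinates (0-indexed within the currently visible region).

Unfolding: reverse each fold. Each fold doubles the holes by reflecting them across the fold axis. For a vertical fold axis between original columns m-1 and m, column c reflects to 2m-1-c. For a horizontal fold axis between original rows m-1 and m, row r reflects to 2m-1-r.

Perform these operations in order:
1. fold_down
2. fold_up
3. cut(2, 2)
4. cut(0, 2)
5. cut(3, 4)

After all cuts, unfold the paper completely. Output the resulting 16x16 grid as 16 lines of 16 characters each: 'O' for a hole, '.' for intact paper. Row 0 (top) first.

Answer: ..O.............
................
..O.............
....O...........
....O...........
..O.............
................
..O.............
..O.............
................
..O.............
....O...........
....O...........
..O.............
................
..O.............

Derivation:
Op 1 fold_down: fold axis h@8; visible region now rows[8,16) x cols[0,16) = 8x16
Op 2 fold_up: fold axis h@12; visible region now rows[8,12) x cols[0,16) = 4x16
Op 3 cut(2, 2): punch at orig (10,2); cuts so far [(10, 2)]; region rows[8,12) x cols[0,16) = 4x16
Op 4 cut(0, 2): punch at orig (8,2); cuts so far [(8, 2), (10, 2)]; region rows[8,12) x cols[0,16) = 4x16
Op 5 cut(3, 4): punch at orig (11,4); cuts so far [(8, 2), (10, 2), (11, 4)]; region rows[8,12) x cols[0,16) = 4x16
Unfold 1 (reflect across h@12): 6 holes -> [(8, 2), (10, 2), (11, 4), (12, 4), (13, 2), (15, 2)]
Unfold 2 (reflect across h@8): 12 holes -> [(0, 2), (2, 2), (3, 4), (4, 4), (5, 2), (7, 2), (8, 2), (10, 2), (11, 4), (12, 4), (13, 2), (15, 2)]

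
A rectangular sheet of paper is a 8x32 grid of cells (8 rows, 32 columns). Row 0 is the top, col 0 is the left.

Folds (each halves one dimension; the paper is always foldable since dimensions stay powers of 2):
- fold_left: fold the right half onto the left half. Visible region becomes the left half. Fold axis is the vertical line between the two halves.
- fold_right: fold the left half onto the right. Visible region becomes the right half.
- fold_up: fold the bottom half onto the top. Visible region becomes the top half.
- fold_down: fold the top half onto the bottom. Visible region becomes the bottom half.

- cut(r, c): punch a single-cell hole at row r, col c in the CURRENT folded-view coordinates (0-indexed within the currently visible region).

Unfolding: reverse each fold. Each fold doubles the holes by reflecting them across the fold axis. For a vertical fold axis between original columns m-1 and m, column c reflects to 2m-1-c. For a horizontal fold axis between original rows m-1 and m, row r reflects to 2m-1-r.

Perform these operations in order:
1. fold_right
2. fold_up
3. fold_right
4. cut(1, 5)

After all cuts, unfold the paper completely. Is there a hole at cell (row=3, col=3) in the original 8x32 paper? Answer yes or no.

Answer: no

Derivation:
Op 1 fold_right: fold axis v@16; visible region now rows[0,8) x cols[16,32) = 8x16
Op 2 fold_up: fold axis h@4; visible region now rows[0,4) x cols[16,32) = 4x16
Op 3 fold_right: fold axis v@24; visible region now rows[0,4) x cols[24,32) = 4x8
Op 4 cut(1, 5): punch at orig (1,29); cuts so far [(1, 29)]; region rows[0,4) x cols[24,32) = 4x8
Unfold 1 (reflect across v@24): 2 holes -> [(1, 18), (1, 29)]
Unfold 2 (reflect across h@4): 4 holes -> [(1, 18), (1, 29), (6, 18), (6, 29)]
Unfold 3 (reflect across v@16): 8 holes -> [(1, 2), (1, 13), (1, 18), (1, 29), (6, 2), (6, 13), (6, 18), (6, 29)]
Holes: [(1, 2), (1, 13), (1, 18), (1, 29), (6, 2), (6, 13), (6, 18), (6, 29)]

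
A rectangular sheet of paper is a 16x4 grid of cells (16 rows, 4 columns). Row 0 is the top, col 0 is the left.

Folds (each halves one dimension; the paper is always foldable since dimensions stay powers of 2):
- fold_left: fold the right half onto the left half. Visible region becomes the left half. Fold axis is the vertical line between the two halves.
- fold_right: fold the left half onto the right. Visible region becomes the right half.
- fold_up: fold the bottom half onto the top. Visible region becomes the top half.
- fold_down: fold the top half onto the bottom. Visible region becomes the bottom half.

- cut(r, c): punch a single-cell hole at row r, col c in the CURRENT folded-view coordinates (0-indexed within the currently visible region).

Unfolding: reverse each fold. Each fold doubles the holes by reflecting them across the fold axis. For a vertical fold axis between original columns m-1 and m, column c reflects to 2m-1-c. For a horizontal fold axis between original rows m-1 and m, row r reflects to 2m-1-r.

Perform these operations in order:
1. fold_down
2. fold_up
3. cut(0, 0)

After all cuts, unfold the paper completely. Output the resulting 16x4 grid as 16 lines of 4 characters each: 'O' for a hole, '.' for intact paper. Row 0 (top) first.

Op 1 fold_down: fold axis h@8; visible region now rows[8,16) x cols[0,4) = 8x4
Op 2 fold_up: fold axis h@12; visible region now rows[8,12) x cols[0,4) = 4x4
Op 3 cut(0, 0): punch at orig (8,0); cuts so far [(8, 0)]; region rows[8,12) x cols[0,4) = 4x4
Unfold 1 (reflect across h@12): 2 holes -> [(8, 0), (15, 0)]
Unfold 2 (reflect across h@8): 4 holes -> [(0, 0), (7, 0), (8, 0), (15, 0)]

Answer: O...
....
....
....
....
....
....
O...
O...
....
....
....
....
....
....
O...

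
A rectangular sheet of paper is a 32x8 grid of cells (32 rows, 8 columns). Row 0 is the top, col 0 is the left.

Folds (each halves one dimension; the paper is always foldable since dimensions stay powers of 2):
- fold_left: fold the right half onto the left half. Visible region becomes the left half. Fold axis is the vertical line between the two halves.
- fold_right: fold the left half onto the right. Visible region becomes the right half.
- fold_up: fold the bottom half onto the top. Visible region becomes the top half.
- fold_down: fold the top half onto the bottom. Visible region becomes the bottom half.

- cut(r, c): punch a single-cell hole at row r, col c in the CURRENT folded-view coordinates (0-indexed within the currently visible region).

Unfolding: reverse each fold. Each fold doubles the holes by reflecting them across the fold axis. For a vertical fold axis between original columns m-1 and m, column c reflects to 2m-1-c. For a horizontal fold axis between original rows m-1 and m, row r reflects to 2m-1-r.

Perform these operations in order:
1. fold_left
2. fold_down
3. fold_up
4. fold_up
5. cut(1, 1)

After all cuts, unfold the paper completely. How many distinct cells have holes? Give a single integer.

Answer: 16

Derivation:
Op 1 fold_left: fold axis v@4; visible region now rows[0,32) x cols[0,4) = 32x4
Op 2 fold_down: fold axis h@16; visible region now rows[16,32) x cols[0,4) = 16x4
Op 3 fold_up: fold axis h@24; visible region now rows[16,24) x cols[0,4) = 8x4
Op 4 fold_up: fold axis h@20; visible region now rows[16,20) x cols[0,4) = 4x4
Op 5 cut(1, 1): punch at orig (17,1); cuts so far [(17, 1)]; region rows[16,20) x cols[0,4) = 4x4
Unfold 1 (reflect across h@20): 2 holes -> [(17, 1), (22, 1)]
Unfold 2 (reflect across h@24): 4 holes -> [(17, 1), (22, 1), (25, 1), (30, 1)]
Unfold 3 (reflect across h@16): 8 holes -> [(1, 1), (6, 1), (9, 1), (14, 1), (17, 1), (22, 1), (25, 1), (30, 1)]
Unfold 4 (reflect across v@4): 16 holes -> [(1, 1), (1, 6), (6, 1), (6, 6), (9, 1), (9, 6), (14, 1), (14, 6), (17, 1), (17, 6), (22, 1), (22, 6), (25, 1), (25, 6), (30, 1), (30, 6)]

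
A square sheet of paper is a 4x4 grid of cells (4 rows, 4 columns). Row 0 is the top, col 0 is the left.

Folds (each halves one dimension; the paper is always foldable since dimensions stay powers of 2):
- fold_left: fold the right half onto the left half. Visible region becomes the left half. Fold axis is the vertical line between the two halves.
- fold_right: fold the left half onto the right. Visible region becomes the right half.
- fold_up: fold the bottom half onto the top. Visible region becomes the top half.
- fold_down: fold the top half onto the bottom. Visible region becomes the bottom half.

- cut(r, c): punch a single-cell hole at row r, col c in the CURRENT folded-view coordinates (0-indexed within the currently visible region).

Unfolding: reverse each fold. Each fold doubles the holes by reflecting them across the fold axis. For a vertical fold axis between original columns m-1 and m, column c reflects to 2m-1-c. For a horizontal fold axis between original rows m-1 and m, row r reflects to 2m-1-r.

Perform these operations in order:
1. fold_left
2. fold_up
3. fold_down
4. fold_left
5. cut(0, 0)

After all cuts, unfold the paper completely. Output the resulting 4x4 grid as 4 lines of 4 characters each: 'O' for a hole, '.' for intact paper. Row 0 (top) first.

Op 1 fold_left: fold axis v@2; visible region now rows[0,4) x cols[0,2) = 4x2
Op 2 fold_up: fold axis h@2; visible region now rows[0,2) x cols[0,2) = 2x2
Op 3 fold_down: fold axis h@1; visible region now rows[1,2) x cols[0,2) = 1x2
Op 4 fold_left: fold axis v@1; visible region now rows[1,2) x cols[0,1) = 1x1
Op 5 cut(0, 0): punch at orig (1,0); cuts so far [(1, 0)]; region rows[1,2) x cols[0,1) = 1x1
Unfold 1 (reflect across v@1): 2 holes -> [(1, 0), (1, 1)]
Unfold 2 (reflect across h@1): 4 holes -> [(0, 0), (0, 1), (1, 0), (1, 1)]
Unfold 3 (reflect across h@2): 8 holes -> [(0, 0), (0, 1), (1, 0), (1, 1), (2, 0), (2, 1), (3, 0), (3, 1)]
Unfold 4 (reflect across v@2): 16 holes -> [(0, 0), (0, 1), (0, 2), (0, 3), (1, 0), (1, 1), (1, 2), (1, 3), (2, 0), (2, 1), (2, 2), (2, 3), (3, 0), (3, 1), (3, 2), (3, 3)]

Answer: OOOO
OOOO
OOOO
OOOO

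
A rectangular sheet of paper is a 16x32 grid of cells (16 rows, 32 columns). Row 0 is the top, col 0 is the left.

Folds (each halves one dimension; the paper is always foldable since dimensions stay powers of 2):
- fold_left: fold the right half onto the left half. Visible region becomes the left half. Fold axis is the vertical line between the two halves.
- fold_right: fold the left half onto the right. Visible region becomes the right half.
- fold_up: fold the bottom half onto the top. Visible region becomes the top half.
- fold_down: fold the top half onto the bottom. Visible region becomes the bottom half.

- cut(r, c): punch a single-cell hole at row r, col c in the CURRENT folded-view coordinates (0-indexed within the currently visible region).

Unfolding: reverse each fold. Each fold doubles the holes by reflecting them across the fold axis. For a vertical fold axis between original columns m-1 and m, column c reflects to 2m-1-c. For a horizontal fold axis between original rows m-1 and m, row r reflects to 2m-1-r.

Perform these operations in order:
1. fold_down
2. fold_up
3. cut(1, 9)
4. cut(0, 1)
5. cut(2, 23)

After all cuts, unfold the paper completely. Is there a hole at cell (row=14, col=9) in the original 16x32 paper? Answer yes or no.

Op 1 fold_down: fold axis h@8; visible region now rows[8,16) x cols[0,32) = 8x32
Op 2 fold_up: fold axis h@12; visible region now rows[8,12) x cols[0,32) = 4x32
Op 3 cut(1, 9): punch at orig (9,9); cuts so far [(9, 9)]; region rows[8,12) x cols[0,32) = 4x32
Op 4 cut(0, 1): punch at orig (8,1); cuts so far [(8, 1), (9, 9)]; region rows[8,12) x cols[0,32) = 4x32
Op 5 cut(2, 23): punch at orig (10,23); cuts so far [(8, 1), (9, 9), (10, 23)]; region rows[8,12) x cols[0,32) = 4x32
Unfold 1 (reflect across h@12): 6 holes -> [(8, 1), (9, 9), (10, 23), (13, 23), (14, 9), (15, 1)]
Unfold 2 (reflect across h@8): 12 holes -> [(0, 1), (1, 9), (2, 23), (5, 23), (6, 9), (7, 1), (8, 1), (9, 9), (10, 23), (13, 23), (14, 9), (15, 1)]
Holes: [(0, 1), (1, 9), (2, 23), (5, 23), (6, 9), (7, 1), (8, 1), (9, 9), (10, 23), (13, 23), (14, 9), (15, 1)]

Answer: yes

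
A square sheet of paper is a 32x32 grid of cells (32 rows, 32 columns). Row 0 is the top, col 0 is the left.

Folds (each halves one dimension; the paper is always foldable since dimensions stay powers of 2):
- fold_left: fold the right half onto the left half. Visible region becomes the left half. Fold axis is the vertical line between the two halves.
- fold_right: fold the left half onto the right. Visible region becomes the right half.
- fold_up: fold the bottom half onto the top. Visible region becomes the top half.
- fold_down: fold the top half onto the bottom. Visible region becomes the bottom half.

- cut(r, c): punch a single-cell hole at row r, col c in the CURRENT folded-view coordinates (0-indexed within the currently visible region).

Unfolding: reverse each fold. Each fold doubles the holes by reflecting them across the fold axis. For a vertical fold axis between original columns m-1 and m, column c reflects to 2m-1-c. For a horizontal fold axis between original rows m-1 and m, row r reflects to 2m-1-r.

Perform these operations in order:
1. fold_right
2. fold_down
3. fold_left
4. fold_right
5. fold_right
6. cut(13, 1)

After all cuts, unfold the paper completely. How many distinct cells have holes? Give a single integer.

Answer: 32

Derivation:
Op 1 fold_right: fold axis v@16; visible region now rows[0,32) x cols[16,32) = 32x16
Op 2 fold_down: fold axis h@16; visible region now rows[16,32) x cols[16,32) = 16x16
Op 3 fold_left: fold axis v@24; visible region now rows[16,32) x cols[16,24) = 16x8
Op 4 fold_right: fold axis v@20; visible region now rows[16,32) x cols[20,24) = 16x4
Op 5 fold_right: fold axis v@22; visible region now rows[16,32) x cols[22,24) = 16x2
Op 6 cut(13, 1): punch at orig (29,23); cuts so far [(29, 23)]; region rows[16,32) x cols[22,24) = 16x2
Unfold 1 (reflect across v@22): 2 holes -> [(29, 20), (29, 23)]
Unfold 2 (reflect across v@20): 4 holes -> [(29, 16), (29, 19), (29, 20), (29, 23)]
Unfold 3 (reflect across v@24): 8 holes -> [(29, 16), (29, 19), (29, 20), (29, 23), (29, 24), (29, 27), (29, 28), (29, 31)]
Unfold 4 (reflect across h@16): 16 holes -> [(2, 16), (2, 19), (2, 20), (2, 23), (2, 24), (2, 27), (2, 28), (2, 31), (29, 16), (29, 19), (29, 20), (29, 23), (29, 24), (29, 27), (29, 28), (29, 31)]
Unfold 5 (reflect across v@16): 32 holes -> [(2, 0), (2, 3), (2, 4), (2, 7), (2, 8), (2, 11), (2, 12), (2, 15), (2, 16), (2, 19), (2, 20), (2, 23), (2, 24), (2, 27), (2, 28), (2, 31), (29, 0), (29, 3), (29, 4), (29, 7), (29, 8), (29, 11), (29, 12), (29, 15), (29, 16), (29, 19), (29, 20), (29, 23), (29, 24), (29, 27), (29, 28), (29, 31)]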